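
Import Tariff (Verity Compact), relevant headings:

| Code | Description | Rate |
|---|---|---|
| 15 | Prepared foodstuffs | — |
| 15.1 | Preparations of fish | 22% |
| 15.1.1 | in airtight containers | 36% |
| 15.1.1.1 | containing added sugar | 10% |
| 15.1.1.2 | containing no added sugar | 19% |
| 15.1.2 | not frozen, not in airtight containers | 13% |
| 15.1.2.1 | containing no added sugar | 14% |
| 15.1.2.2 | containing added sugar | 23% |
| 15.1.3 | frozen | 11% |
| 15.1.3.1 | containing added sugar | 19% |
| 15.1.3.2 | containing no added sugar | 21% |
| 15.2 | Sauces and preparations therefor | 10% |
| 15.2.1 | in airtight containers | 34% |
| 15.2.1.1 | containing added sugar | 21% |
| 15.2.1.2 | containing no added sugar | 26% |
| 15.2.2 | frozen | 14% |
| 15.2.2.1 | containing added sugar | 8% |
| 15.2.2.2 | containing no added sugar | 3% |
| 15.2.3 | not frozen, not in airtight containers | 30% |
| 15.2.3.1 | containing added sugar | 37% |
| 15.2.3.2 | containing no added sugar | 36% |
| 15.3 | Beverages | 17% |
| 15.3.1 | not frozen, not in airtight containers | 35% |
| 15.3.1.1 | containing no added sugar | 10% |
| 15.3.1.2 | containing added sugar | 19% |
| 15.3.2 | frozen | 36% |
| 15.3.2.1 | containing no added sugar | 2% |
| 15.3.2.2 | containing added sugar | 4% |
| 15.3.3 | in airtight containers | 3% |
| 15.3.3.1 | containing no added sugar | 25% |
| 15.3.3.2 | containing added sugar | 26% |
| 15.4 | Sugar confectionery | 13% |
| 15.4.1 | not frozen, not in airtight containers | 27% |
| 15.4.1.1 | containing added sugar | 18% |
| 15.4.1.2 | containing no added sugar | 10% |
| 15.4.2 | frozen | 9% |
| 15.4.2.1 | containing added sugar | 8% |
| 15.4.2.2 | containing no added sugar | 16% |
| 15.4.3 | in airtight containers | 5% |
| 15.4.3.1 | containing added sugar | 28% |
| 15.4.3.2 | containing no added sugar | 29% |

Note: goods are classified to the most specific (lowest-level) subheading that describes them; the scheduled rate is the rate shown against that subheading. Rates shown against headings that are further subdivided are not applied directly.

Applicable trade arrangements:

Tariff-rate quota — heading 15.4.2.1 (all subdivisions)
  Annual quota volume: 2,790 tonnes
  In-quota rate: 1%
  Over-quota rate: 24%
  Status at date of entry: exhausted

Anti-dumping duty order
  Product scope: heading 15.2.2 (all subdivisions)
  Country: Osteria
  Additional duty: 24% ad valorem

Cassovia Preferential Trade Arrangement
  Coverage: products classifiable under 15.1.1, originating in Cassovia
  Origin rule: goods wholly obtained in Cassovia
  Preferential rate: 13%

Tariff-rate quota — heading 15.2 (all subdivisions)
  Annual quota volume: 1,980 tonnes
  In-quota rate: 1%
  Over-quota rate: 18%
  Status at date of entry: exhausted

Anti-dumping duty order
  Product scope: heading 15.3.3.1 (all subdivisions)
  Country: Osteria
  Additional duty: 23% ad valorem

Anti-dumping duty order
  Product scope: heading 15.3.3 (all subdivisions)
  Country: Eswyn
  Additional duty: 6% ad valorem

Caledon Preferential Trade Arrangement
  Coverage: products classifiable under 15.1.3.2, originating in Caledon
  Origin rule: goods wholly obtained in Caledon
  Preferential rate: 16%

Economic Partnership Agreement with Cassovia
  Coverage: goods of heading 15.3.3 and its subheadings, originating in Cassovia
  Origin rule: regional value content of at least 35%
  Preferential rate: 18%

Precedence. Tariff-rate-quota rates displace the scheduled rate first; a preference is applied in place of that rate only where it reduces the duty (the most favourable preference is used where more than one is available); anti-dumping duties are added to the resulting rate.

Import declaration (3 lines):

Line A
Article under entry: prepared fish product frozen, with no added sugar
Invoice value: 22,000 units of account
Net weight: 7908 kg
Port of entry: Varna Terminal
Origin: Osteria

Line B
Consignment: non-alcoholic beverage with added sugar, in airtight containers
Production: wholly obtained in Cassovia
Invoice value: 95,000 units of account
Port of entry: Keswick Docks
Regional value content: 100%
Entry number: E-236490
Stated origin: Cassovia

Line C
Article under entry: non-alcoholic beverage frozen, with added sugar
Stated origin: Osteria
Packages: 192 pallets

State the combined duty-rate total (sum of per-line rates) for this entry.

Line A: prepared fish product → 15.1; frozen → 15.1.3; with no added sugar → 15.1.3.2. Scheduled 21%. No special measure applies. → 21%.
Line B: non-alcoholic beverage → 15.3; in airtight containers → 15.3.3; with added sugar → 15.3.3.2. Scheduled 26%. Cassovia agreement on 15.1.1: 15.3.3.2 not covered; Cassovia agreement on 15.3.3: RVC ≥ 35% → 18% available; preferential 18%. → 18%.
Line C: non-alcoholic beverage → 15.3; frozen → 15.3.2; with added sugar → 15.3.2.2. Scheduled 4%. No special measure applies. → 4%.
Sum: 21% + 18% + 4% = 43%.

43%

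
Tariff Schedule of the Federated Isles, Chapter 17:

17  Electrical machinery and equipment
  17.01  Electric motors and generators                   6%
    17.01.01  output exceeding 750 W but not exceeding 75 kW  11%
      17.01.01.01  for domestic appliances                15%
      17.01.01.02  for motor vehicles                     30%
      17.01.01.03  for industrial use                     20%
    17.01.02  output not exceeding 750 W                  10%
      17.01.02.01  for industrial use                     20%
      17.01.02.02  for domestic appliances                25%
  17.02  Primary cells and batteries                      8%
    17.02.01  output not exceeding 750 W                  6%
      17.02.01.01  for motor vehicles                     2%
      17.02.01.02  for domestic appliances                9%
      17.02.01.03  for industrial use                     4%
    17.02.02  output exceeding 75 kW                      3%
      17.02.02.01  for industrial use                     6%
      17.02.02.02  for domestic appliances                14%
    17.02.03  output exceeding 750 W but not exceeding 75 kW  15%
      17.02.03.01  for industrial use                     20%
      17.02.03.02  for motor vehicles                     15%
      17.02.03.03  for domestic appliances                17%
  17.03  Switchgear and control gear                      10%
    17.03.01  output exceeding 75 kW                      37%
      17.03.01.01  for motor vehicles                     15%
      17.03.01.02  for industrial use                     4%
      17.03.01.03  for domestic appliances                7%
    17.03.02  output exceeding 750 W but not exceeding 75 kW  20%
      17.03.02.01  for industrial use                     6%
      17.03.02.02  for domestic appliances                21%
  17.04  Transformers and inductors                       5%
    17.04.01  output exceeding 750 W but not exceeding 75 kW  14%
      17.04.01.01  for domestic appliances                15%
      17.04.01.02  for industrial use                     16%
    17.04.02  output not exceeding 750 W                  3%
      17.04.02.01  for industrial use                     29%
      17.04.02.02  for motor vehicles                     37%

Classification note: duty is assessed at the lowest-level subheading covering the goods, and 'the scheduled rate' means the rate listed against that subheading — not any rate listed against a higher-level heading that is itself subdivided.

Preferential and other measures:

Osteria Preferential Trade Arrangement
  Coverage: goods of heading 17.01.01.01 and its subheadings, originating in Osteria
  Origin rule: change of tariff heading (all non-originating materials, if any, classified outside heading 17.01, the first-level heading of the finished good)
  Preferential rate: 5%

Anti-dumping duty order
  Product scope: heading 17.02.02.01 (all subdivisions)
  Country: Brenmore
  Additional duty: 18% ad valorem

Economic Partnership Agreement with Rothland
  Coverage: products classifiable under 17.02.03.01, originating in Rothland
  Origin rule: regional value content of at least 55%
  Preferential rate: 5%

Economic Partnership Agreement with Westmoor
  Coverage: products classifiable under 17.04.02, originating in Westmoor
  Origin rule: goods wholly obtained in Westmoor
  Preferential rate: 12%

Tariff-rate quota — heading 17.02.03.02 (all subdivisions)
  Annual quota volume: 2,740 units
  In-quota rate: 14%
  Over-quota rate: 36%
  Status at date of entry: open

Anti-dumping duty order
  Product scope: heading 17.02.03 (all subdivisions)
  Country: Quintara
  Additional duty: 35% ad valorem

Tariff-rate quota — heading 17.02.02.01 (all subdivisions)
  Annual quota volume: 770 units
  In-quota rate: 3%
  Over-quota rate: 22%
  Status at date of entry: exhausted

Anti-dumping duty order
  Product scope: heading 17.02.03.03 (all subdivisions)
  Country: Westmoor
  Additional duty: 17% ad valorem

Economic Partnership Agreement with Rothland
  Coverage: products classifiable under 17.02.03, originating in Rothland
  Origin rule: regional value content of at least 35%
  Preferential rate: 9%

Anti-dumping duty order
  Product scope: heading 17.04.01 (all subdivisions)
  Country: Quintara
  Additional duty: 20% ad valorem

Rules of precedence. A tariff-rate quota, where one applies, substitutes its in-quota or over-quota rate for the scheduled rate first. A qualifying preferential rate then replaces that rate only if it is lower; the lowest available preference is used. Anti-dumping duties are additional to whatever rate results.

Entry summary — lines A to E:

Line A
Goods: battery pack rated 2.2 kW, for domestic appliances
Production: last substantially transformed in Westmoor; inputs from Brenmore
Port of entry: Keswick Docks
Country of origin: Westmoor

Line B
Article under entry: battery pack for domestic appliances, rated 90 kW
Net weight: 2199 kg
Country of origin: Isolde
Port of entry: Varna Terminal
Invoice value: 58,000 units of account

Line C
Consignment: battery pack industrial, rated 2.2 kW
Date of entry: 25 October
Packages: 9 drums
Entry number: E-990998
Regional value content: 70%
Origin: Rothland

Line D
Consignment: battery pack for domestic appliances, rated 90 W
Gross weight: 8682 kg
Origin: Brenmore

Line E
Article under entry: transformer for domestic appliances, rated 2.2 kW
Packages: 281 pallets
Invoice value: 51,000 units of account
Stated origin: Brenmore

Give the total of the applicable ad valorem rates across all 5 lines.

77%

Line A: battery pack → 17.02; rated 2.2 kW → 17.02.03; for domestic appliances → 17.02.03.03. Scheduled 17%. Westmoor agreement on 17.04.02: 17.02.03.03 not covered; anti-dumping (Westmoor, 17.02.03.03): +17%; total 17% + 17% = 34%. → 34%.
Line B: battery pack → 17.02; rated 90 kW → 17.02.02; for domestic appliances → 17.02.02.02. Scheduled 14%. No special measure applies. → 14%.
Line C: battery pack → 17.02; rated 2.2 kW → 17.02.03; industrial → 17.02.03.01. Scheduled 20%. Rothland agreement on 17.02.03.01: RVC ≥ 55% → 5% available; Rothland agreement on 17.02.03: RVC ≥ 35% → 9% available; preferential 5%. → 5%.
Line D: battery pack → 17.02; rated 90 W → 17.02.01; for domestic appliances → 17.02.01.02. Scheduled 9%. No special measure applies. → 9%.
Line E: transformer → 17.04; rated 2.2 kW → 17.04.01; for domestic appliances → 17.04.01.01. Scheduled 15%. No special measure applies. → 15%.
Sum: 34% + 14% + 5% + 9% + 15% = 77%.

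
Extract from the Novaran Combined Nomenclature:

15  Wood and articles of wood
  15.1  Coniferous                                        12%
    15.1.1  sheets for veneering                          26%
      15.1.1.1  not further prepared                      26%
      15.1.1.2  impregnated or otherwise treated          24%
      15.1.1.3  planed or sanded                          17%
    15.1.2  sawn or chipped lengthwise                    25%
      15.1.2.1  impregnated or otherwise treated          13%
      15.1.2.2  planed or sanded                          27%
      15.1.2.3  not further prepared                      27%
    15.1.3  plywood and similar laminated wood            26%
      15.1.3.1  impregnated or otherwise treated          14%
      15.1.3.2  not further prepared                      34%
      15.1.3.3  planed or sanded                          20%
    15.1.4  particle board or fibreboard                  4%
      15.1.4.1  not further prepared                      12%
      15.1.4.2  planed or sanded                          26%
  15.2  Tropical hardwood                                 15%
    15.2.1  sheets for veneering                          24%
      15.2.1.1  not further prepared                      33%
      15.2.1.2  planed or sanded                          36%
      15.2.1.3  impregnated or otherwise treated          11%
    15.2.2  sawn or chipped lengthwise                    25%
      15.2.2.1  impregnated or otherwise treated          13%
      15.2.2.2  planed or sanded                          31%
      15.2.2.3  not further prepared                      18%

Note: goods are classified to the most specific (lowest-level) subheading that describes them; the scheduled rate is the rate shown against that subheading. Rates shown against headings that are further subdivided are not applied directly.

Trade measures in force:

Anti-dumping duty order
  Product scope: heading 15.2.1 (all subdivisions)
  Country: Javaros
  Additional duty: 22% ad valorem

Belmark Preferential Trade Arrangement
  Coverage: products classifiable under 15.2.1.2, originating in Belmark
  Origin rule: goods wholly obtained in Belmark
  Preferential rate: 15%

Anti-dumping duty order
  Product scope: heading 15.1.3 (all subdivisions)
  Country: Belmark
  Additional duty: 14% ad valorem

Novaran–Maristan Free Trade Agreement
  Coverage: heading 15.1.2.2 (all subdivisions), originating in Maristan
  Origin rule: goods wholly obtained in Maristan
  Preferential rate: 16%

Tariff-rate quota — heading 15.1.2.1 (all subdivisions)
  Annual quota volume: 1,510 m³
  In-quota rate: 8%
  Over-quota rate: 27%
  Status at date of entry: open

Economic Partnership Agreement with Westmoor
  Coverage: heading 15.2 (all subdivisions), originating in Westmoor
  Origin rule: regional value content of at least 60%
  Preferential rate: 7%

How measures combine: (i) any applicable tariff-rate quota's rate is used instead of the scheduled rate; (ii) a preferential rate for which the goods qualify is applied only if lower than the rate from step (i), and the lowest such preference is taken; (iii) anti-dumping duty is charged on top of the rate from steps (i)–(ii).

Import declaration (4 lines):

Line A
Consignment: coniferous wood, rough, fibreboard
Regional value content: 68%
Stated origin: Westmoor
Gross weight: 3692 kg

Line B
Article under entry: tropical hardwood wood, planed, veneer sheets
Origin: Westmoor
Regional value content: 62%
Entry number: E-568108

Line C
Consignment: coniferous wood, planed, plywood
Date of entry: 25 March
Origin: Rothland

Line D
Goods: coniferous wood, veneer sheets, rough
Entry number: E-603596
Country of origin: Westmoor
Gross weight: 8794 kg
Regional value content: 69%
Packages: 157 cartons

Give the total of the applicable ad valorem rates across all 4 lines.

Line A: coniferous → 15.1; fibreboard → 15.1.4; rough → 15.1.4.1. Scheduled 12%. Westmoor agreement on 15.2: 15.1.4.1 not covered. → 12%.
Line B: tropical hardwood → 15.2; veneer sheets → 15.2.1; planed → 15.2.1.2. Scheduled 36%. Westmoor agreement on 15.2: RVC ≥ 60% → 7% available; preferential 7%. → 7%.
Line C: coniferous → 15.1; plywood → 15.1.3; planed → 15.1.3.3. Scheduled 20%. No special measure applies. → 20%.
Line D: coniferous → 15.1; veneer sheets → 15.1.1; rough → 15.1.1.1. Scheduled 26%. Westmoor agreement on 15.2: 15.1.1.1 not covered. → 26%.
Sum: 12% + 7% + 20% + 26% = 65%.

65%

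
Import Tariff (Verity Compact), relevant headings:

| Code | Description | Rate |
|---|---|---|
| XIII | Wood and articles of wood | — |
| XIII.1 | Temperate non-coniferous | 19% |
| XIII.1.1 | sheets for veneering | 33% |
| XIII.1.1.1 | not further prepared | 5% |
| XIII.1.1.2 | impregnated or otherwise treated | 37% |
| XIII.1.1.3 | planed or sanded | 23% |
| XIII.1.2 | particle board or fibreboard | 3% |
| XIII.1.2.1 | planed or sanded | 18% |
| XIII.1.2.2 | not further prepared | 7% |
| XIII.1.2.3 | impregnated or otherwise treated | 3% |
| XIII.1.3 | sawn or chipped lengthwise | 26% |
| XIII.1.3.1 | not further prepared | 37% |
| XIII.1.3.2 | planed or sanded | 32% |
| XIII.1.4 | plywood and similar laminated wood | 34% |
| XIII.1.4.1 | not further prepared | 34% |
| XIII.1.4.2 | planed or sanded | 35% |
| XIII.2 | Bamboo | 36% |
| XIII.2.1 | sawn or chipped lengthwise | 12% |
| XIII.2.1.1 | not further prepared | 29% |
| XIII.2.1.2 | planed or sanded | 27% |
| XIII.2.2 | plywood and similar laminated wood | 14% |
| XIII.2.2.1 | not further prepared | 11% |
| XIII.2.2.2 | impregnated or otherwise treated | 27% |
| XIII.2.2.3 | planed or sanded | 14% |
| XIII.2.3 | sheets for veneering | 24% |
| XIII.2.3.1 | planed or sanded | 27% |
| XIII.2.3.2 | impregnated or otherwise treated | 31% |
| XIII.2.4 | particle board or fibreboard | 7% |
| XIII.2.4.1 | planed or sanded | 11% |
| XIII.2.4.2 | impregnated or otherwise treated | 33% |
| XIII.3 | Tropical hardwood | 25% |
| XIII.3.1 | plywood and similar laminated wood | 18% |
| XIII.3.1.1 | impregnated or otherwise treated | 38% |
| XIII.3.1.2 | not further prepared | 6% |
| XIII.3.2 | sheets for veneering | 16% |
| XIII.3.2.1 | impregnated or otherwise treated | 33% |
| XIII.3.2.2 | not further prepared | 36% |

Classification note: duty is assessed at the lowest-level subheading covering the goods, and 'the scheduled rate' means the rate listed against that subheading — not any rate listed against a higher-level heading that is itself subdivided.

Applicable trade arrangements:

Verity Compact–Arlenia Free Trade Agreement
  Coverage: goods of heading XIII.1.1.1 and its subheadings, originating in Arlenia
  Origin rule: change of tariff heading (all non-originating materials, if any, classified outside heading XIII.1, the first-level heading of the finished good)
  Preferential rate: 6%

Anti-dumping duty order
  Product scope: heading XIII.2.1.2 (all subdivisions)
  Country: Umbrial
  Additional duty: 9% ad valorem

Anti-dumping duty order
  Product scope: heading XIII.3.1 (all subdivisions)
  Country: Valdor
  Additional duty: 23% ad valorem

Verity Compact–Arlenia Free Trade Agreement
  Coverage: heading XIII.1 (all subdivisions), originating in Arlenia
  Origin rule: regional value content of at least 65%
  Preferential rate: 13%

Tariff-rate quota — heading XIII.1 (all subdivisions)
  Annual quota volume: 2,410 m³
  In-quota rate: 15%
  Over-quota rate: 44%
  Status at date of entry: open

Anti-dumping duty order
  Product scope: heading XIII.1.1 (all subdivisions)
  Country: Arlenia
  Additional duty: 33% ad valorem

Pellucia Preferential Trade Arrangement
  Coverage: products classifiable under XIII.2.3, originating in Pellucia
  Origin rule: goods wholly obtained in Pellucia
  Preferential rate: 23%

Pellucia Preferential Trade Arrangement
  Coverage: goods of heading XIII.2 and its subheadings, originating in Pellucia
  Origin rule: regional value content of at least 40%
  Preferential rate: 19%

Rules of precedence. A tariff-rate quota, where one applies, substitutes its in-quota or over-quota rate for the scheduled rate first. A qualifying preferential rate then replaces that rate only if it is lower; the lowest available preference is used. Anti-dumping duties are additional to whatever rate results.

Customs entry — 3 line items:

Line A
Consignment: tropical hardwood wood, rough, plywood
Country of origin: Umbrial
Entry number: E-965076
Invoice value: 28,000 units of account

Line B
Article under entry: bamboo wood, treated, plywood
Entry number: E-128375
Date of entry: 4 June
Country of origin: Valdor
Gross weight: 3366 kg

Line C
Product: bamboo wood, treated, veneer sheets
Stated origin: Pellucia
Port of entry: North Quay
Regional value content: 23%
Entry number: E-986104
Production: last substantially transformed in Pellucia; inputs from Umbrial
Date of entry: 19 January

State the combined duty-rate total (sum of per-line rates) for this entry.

Line A: tropical hardwood → XIII.3; plywood → XIII.3.1; rough → XIII.3.1.2. Scheduled 6%. No special measure applies. → 6%.
Line B: bamboo → XIII.2; plywood → XIII.2.2; treated → XIII.2.2.2. Scheduled 27%. No special measure applies. → 27%.
Line C: bamboo → XIII.2; veneer sheets → XIII.2.3; treated → XIII.2.3.2. Scheduled 31%. Pellucia agreement on XIII.2.3: not wholly obtained; Pellucia agreement on XIII.2: RVC < 40%. → 31%.
Sum: 6% + 27% + 31% = 64%.

64%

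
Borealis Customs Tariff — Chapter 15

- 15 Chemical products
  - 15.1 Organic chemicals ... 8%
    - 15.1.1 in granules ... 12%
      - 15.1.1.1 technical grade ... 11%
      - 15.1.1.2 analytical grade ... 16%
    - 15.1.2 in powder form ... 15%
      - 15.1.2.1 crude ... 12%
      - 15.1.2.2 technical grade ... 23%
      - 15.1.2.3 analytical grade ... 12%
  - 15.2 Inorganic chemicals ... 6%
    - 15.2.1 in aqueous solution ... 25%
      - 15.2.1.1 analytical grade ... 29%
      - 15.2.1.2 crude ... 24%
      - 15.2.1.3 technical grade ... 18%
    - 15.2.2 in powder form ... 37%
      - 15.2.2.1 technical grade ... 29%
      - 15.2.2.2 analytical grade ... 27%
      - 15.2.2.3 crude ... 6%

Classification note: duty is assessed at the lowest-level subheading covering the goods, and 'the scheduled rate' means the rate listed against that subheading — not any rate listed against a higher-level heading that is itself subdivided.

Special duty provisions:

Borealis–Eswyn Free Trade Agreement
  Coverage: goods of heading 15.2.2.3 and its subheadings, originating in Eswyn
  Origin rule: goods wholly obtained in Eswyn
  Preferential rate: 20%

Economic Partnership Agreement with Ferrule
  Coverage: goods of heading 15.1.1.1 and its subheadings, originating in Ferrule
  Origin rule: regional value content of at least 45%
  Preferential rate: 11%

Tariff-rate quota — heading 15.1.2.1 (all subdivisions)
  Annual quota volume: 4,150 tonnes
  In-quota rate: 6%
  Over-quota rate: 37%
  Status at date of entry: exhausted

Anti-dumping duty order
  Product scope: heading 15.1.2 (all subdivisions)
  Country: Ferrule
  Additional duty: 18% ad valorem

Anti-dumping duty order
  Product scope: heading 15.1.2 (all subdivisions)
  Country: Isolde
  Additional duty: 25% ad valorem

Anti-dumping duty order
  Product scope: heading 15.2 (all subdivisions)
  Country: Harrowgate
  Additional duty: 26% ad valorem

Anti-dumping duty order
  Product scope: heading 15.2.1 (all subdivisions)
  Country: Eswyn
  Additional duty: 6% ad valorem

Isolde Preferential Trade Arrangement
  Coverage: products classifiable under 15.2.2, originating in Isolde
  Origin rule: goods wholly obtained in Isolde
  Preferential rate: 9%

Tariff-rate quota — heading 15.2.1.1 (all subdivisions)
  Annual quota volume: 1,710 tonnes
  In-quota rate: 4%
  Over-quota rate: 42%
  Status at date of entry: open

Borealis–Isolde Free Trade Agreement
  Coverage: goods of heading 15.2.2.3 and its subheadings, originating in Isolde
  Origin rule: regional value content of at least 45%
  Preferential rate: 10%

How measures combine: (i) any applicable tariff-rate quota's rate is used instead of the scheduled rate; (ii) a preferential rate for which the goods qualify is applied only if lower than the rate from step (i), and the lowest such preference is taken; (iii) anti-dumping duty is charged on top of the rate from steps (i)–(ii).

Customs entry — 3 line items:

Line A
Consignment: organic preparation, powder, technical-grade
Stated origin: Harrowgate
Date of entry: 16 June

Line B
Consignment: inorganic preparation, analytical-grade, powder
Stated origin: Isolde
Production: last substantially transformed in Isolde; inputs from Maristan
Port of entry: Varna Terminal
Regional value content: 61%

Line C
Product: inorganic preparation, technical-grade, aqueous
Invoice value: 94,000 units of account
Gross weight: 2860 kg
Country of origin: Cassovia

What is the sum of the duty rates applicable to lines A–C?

Line A: organic → 15.1; powder → 15.1.2; technical-grade → 15.1.2.2. Scheduled 23%. No special measure applies. → 23%.
Line B: inorganic → 15.2; powder → 15.2.2; analytical-grade → 15.2.2.2. Scheduled 27%. Isolde agreement on 15.2.2: not wholly obtained; Isolde agreement on 15.2.2.3: 15.2.2.2 not covered. → 27%.
Line C: inorganic → 15.2; aqueous → 15.2.1; technical-grade → 15.2.1.3. Scheduled 18%. No special measure applies. → 18%.
Sum: 23% + 27% + 18% = 68%.

68%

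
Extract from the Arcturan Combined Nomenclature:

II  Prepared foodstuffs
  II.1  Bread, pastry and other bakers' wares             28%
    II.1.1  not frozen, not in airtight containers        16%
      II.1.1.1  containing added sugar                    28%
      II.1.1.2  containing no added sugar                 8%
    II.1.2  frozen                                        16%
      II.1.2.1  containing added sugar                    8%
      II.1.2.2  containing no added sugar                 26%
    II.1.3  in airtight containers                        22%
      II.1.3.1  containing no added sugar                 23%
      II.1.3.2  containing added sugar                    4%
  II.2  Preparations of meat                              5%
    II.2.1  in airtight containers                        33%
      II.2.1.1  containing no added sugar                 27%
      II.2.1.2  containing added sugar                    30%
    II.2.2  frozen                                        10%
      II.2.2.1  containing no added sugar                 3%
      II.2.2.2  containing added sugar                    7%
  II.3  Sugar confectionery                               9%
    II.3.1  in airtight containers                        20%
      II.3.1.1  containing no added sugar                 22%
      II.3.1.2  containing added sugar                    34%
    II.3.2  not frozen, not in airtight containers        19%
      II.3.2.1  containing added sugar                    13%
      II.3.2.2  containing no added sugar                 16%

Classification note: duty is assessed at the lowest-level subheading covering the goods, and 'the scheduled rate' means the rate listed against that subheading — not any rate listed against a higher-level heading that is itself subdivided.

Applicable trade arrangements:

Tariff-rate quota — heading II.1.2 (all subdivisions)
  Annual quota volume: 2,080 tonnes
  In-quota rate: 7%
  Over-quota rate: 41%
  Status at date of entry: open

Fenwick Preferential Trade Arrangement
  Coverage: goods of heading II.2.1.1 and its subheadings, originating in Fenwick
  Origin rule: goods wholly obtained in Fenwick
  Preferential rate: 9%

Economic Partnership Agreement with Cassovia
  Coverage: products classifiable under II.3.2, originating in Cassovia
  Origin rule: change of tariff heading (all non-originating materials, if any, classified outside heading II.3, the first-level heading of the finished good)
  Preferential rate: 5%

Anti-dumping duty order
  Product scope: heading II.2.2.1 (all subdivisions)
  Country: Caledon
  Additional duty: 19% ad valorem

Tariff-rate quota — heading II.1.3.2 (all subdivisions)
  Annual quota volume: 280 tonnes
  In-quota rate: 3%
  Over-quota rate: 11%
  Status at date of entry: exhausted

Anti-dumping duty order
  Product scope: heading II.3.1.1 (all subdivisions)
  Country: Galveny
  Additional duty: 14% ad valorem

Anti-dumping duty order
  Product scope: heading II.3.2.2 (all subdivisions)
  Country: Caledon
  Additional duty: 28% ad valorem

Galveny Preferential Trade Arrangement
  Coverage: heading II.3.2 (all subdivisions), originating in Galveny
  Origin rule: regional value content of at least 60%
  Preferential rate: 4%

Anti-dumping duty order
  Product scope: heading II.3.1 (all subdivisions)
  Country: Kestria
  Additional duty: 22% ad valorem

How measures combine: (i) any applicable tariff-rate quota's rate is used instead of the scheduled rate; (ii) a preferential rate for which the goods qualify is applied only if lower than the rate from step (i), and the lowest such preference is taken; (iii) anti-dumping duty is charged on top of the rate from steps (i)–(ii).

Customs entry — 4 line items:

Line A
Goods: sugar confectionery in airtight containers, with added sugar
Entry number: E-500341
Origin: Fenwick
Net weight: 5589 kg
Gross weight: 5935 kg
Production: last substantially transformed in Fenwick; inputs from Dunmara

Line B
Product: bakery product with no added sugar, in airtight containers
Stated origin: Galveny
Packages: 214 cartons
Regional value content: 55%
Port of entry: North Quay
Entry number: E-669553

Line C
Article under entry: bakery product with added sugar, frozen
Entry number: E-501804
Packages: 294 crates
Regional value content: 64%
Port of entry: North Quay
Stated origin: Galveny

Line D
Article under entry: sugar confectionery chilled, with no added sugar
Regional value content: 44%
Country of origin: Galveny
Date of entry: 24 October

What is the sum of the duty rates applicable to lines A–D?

Line A: sugar confectionery → II.3; in airtight containers → II.3.1; with added sugar → II.3.1.2. Scheduled 34%. Fenwick agreement on II.2.1.1: II.3.1.2 not covered. → 34%.
Line B: bakery product → II.1; in airtight containers → II.1.3; with no added sugar → II.1.3.1. Scheduled 23%. Galveny agreement on II.3.2: II.1.3.1 not covered. → 23%.
Line C: bakery product → II.1; frozen → II.1.2; with added sugar → II.1.2.1. Scheduled 8%. quota on II.1.2 open → in-quota 7%; Galveny agreement on II.3.2: II.1.2.1 not covered. → 7%.
Line D: sugar confectionery → II.3; chilled → II.3.2; with no added sugar → II.3.2.2. Scheduled 16%. Galveny agreement on II.3.2: RVC < 60%. → 16%.
Sum: 34% + 23% + 7% + 16% = 80%.

80%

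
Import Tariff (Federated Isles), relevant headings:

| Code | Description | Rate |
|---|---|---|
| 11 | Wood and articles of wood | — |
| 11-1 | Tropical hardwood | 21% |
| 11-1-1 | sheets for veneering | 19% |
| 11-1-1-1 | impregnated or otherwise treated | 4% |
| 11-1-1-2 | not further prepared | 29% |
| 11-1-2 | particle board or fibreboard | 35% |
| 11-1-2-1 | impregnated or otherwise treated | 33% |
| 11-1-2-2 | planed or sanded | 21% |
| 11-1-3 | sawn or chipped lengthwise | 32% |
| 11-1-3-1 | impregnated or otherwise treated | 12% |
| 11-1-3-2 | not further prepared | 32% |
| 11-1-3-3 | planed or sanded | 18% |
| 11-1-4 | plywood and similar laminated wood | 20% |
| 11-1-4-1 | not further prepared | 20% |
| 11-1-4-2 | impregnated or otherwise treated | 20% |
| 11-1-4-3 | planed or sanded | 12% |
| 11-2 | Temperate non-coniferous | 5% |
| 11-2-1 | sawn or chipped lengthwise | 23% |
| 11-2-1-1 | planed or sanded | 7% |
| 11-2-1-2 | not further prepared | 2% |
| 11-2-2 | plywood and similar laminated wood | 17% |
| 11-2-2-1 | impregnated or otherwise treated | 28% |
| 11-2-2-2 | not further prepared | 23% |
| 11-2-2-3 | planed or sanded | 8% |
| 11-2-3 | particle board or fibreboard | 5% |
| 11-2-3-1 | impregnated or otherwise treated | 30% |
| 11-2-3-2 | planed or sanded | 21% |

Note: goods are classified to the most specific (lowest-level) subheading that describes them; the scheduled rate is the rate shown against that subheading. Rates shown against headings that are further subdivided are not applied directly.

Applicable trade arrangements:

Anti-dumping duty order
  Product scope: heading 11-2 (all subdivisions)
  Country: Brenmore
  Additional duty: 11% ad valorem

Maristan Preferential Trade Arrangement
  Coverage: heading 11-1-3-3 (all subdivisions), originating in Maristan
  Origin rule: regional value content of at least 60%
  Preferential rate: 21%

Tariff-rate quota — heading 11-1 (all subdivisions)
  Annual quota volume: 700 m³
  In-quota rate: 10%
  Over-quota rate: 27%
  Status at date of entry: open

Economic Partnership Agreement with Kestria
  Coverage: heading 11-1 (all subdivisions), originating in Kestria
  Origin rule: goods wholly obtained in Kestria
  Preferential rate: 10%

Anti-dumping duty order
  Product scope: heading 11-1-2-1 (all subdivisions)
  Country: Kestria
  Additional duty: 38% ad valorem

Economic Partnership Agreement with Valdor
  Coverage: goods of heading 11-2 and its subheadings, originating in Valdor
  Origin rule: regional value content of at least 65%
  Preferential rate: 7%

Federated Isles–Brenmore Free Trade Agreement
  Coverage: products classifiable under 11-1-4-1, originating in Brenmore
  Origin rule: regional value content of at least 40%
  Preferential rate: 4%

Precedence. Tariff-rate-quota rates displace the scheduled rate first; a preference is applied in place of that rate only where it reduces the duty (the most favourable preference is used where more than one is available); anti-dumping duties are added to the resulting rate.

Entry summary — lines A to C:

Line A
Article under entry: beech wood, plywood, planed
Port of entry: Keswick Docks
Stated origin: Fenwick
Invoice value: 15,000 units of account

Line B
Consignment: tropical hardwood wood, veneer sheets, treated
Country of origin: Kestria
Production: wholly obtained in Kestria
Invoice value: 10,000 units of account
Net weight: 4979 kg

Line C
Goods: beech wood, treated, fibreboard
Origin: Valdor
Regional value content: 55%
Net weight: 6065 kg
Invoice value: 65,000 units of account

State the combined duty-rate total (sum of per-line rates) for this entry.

Line A: beech → 11-2; plywood → 11-2-2; planed → 11-2-2-3. Scheduled 8%. No special measure applies. → 8%.
Line B: tropical hardwood → 11-1; veneer sheets → 11-1-1; treated → 11-1-1-1. Scheduled 4%. quota on 11-1 open → in-quota 10%; Kestria agreement on 11-1: wholly obtained → 10% available; preference 10% not lower than 10% → no reduction. → 10%.
Line C: beech → 11-2; fibreboard → 11-2-3; treated → 11-2-3-1. Scheduled 30%. Valdor agreement on 11-2: RVC < 65%. → 30%.
Sum: 8% + 10% + 30% = 48%.

48%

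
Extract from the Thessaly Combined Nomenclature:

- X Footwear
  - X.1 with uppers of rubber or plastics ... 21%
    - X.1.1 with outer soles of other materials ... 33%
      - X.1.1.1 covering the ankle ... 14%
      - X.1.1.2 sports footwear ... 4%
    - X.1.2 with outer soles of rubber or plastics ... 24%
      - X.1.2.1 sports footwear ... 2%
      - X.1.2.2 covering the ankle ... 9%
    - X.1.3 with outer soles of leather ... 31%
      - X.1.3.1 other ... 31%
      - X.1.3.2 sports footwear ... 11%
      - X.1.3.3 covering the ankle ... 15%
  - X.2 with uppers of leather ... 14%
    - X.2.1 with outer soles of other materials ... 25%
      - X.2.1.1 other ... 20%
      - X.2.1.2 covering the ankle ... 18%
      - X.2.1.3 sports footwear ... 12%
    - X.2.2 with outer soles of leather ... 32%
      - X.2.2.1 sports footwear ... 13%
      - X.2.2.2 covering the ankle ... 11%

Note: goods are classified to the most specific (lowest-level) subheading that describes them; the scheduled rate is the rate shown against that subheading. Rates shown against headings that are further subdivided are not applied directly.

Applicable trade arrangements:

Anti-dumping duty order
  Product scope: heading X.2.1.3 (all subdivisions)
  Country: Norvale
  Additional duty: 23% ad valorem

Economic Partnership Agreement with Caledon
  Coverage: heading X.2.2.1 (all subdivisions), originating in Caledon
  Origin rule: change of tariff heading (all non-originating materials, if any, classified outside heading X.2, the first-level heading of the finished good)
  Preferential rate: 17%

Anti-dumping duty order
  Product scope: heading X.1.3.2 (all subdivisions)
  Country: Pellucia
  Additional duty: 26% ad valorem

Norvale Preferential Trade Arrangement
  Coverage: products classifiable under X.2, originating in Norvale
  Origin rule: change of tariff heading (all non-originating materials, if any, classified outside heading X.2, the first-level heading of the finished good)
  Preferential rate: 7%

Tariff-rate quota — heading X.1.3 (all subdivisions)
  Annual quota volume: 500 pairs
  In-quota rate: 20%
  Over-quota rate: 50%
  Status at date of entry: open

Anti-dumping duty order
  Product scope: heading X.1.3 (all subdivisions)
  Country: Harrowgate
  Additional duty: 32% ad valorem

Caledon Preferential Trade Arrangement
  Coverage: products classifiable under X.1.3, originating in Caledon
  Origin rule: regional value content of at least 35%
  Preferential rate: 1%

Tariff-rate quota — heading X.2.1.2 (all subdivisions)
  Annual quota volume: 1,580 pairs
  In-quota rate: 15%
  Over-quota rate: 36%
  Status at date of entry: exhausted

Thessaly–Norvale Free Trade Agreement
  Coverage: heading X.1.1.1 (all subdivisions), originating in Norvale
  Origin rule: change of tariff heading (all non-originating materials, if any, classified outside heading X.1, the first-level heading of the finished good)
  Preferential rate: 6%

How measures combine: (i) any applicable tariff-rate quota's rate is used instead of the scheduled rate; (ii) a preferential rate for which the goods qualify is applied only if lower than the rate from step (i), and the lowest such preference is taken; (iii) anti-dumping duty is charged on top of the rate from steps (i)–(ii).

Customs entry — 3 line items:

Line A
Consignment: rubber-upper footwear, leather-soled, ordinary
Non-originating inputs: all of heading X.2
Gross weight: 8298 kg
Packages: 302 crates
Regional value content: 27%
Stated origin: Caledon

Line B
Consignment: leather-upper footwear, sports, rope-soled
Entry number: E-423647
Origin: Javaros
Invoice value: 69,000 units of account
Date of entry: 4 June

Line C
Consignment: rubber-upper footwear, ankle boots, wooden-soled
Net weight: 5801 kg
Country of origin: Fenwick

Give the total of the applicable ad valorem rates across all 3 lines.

46%

Line A: rubber-upper → X.1; leather-soled → X.1.3; ordinary → X.1.3.1. Scheduled 31%. quota on X.1.3 open → in-quota 20%; Caledon agreement on X.2.2.1: X.1.3.1 not covered; Caledon agreement on X.1.3: RVC < 35%. → 20%.
Line B: leather-upper → X.2; rope-soled → X.2.1; sports → X.2.1.3. Scheduled 12%. No special measure applies. → 12%.
Line C: rubber-upper → X.1; wooden-soled → X.1.1; ankle boots → X.1.1.1. Scheduled 14%. No special measure applies. → 14%.
Sum: 20% + 12% + 14% = 46%.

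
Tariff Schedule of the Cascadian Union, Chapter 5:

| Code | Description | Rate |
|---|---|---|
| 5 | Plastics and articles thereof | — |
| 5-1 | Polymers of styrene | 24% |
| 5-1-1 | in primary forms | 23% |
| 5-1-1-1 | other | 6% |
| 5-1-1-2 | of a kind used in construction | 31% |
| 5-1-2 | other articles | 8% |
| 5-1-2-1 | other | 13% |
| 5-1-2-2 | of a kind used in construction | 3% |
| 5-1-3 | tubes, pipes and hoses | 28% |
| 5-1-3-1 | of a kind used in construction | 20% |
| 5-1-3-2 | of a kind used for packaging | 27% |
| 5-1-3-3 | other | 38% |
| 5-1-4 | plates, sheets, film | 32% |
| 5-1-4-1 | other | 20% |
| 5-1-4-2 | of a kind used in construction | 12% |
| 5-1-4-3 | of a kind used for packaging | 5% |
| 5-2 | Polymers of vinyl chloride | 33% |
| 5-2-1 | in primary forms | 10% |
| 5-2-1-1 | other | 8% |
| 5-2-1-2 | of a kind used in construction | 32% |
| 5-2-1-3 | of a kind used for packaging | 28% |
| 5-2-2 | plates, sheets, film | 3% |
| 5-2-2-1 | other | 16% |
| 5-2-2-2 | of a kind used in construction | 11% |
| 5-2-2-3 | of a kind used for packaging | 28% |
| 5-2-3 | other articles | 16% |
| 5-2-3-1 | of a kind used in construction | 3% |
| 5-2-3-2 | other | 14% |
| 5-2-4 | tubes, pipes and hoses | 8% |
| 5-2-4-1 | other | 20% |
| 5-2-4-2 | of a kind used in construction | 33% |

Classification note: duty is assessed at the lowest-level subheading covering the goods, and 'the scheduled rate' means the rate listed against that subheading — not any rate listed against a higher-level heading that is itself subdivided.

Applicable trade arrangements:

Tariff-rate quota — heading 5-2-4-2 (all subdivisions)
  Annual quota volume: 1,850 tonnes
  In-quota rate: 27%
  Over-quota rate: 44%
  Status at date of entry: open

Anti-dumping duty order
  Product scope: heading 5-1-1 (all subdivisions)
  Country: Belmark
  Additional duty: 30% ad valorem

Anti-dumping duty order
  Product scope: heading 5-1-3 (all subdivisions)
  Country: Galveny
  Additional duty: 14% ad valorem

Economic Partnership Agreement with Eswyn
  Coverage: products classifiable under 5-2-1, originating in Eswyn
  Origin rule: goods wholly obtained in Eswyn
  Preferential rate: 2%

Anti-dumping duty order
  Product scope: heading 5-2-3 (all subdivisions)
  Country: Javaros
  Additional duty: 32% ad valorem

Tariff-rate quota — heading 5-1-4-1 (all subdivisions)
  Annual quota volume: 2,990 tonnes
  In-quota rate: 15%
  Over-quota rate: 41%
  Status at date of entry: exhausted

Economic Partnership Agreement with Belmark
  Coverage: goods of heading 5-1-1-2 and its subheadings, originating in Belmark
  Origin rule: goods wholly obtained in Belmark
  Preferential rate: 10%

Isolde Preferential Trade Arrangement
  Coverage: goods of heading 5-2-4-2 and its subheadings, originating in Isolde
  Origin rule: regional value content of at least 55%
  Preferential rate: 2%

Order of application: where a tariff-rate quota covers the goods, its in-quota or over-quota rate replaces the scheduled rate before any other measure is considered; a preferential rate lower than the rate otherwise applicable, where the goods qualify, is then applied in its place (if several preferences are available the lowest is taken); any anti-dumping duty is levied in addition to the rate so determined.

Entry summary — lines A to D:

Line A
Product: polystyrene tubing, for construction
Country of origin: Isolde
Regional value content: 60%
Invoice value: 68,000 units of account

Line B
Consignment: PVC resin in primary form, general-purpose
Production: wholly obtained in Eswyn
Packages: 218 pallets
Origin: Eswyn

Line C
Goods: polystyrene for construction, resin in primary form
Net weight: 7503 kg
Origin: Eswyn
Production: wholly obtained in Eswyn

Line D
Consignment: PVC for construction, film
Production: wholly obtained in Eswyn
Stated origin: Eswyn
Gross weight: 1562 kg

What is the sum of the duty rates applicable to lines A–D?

Line A: polystyrene → 5-1; tubing → 5-1-3; for construction → 5-1-3-1. Scheduled 20%. Isolde agreement on 5-2-4-2: 5-1-3-1 not covered. → 20%.
Line B: PVC → 5-2; resin in primary form → 5-2-1; general-purpose → 5-2-1-1. Scheduled 8%. Eswyn agreement on 5-2-1: wholly obtained → 2% available; preferential 2%. → 2%.
Line C: polystyrene → 5-1; resin in primary form → 5-1-1; for construction → 5-1-1-2. Scheduled 31%. Eswyn agreement on 5-2-1: 5-1-1-2 not covered. → 31%.
Line D: PVC → 5-2; film → 5-2-2; for construction → 5-2-2-2. Scheduled 11%. Eswyn agreement on 5-2-1: 5-2-2-2 not covered. → 11%.
Sum: 20% + 2% + 31% + 11% = 64%.

64%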